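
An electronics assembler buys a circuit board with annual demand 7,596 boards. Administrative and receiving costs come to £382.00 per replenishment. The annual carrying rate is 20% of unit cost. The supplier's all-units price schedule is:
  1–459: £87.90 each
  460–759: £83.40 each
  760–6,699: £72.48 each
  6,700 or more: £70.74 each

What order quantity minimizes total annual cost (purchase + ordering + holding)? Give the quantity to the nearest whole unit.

Q* ≈ 760 boards

Holding cost per unit per year at price C is H = 0.20·C.
Evaluate total cost at each tier's feasible EOQ or, if the EOQ is below the tier, at the tier's minimum quantity.
Tier 1 (£87.90): EOQ = 574.6 exceeds tier's upper bound 459, so this tier is dominated.
EOQ at £83.40 = 589.8 (feasible in tier 2): TC = 7,596×£83.40 + (7,596/589.8)×382 + (589.8/2)×0.20×£83.40 = £643,345.09.
EOQ at £72.48 = 632.7 < 760, so use break Q=760: TC = 7,596×£72.48 + (7,596/760.0)×382 + (760.0/2)×0.20×£72.48 = £559,884.55.
EOQ at £70.74 = 640.5 < 6700, so use break Q=6700: TC = 7,596×£70.74 + (7,596/6700.0)×382 + (6700.0/2)×0.20×£70.74 = £585,169.93.
Lowest total cost is £559,884.55 at Q = 760.0.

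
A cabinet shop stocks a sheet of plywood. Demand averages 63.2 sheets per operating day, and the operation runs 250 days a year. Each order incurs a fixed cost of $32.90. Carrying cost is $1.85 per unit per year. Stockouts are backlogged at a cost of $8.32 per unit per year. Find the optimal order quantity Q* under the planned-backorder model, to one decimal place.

Annual demand D = 63.2 × 250 = 15,800.
With planned backorders, Q* = √(2DS/H) · √((H+B)/B).
√(2DS/H) = √(2 × 15,800 × 32.9 / 1.85) = 749.645.
√((H+B)/B) = √((1.85+8.32)/8.32) = 1.1056.
Q* ≈ 828.809.

Q* ≈ 828.8 sheets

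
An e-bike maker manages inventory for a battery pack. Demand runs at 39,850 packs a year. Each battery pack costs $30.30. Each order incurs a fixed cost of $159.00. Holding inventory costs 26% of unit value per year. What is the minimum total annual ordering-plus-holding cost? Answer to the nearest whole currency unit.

Holding cost H = 0.26 × $30.30 = $7.8780 per unit per year.
Q* = √(2DS/H) = √(2 × 39,850 × 159 / 7.878) ≈ 1268.29.
At Q*, ordering cost (D/Q*)S equals holding cost (Q*/2)H, each = √(DSH/2).
Minimum total = √(2DSH) = √(2 × 39,850 × 159 × 7.878) ≈ 9991.615.

TC* ≈ $9,992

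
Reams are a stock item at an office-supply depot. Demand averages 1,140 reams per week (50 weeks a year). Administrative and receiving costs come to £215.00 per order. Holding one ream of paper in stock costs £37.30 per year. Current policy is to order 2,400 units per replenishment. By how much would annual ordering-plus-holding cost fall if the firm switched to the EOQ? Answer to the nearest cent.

Extra cost ≈ £19,630.13 per year

Annual demand D = 1,140 × 50 = 57,000.
EOQ = √(2DS/H) = √(2 × 57,000 × 215 / 37.3) ≈ 810.62.
Cost at Q* = (D/Q*)S + (Q*/2)H = √(2DSH) ≈ £30,236.12.
Cost at Q = 2,400: (57,000/2,400)×215 + (2,400/2)×37.3 = £5,106.25 + £44,760.00 = £49,866.25.
Excess = £49,866.25 − £30,236.12 = £19,630.13.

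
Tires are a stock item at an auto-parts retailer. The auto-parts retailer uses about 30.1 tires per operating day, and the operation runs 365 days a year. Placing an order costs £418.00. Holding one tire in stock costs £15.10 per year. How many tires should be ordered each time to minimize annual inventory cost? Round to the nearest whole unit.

Q* ≈ 780 tires

Annual demand D = 30.1 × 365 = 10,986.5.
EOQ = √(2DS / H) = √(2 × 10,986.5 × 418 / 15.1).
= √(9,184,714 / 15.1) = √608,259.2053 ≈ 779.910.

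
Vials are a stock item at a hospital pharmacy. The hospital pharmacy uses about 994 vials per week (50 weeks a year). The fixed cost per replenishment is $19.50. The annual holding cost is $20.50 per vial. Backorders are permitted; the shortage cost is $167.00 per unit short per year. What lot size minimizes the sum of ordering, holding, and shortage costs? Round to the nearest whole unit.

Annual demand D = 994 × 50 = 49,700.
With planned backorders, Q* = √(2DS/H) · √((H+B)/B).
√(2DS/H) = √(2 × 49,700 × 19.5 / 20.5) = 307.492.
√((H+B)/B) = √((20.5+167)/167) = 1.0596.
Q* ≈ 325.819.

Q* ≈ 326 vials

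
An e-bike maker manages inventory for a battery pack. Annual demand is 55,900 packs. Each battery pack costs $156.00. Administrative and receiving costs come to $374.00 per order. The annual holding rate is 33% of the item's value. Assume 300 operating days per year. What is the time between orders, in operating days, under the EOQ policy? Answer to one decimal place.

T ≈ 4.8 days

Holding cost H = 0.33 × $156.00 = $51.4800 per unit per year.
EOQ = √(2DS/H) = √(2 × 55,900 × 374 / 51.48) ≈ 901.23.
Cycle time = Q*/D × 300 = 901.23 / 55,900 × 300 ≈ 4.837 days.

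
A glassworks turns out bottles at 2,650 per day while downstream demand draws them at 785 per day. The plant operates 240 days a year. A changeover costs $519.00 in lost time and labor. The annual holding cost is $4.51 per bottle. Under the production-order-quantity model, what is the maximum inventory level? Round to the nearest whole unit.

I_max ≈ 5,524 bottles

Annual demand D = 785 × 240 = 188,400.
Production build-up factor (1 − d/p) = 1 − 785/2,650 = 0.7038.
Q* = √(2DS / (H(1 − d/p))) = √(2 × 188,400 × 519 / (4.51 × 0.7038)).
= √(195,559,200 / 3.174) ≈ 7849.362.
Maximum inventory = Q*(1 − d/p) = 7849.362 × 0.7038 ≈ 5524.174.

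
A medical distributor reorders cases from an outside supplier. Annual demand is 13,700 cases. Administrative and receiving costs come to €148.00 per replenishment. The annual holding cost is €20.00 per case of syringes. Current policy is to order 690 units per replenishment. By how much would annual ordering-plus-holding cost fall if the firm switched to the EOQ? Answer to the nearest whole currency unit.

EOQ = √(2DS/H) = √(2 × 13,700 × 148 / 20) ≈ 450.29.
Cost at Q* = (D/Q*)S + (Q*/2)H = √(2DSH) ≈ €9,005.78.
Cost at Q = 690: (13,700/690)×148 + (690/2)×20 = €2,938.55 + €6,900.00 = €9,838.55.
Excess = €9,838.55 − €9,005.78 = €832.77.

Extra cost ≈ €833 per year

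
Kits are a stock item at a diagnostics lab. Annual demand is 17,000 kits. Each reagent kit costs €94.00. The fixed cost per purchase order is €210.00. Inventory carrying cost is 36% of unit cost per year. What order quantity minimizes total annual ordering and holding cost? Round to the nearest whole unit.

Q* ≈ 459 kits

Holding cost H = 0.36 × €94.00 = €33.8400 per unit per year.
EOQ = √(2DS / H) = √(2 × 17,000 × 210 / 33.84).
= √(7,140,000 / 33.84) = √210,992.9078 ≈ 459.340.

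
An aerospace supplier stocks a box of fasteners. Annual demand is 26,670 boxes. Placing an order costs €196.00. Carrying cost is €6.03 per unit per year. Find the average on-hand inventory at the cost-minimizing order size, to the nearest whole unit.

Q* = √(2DS/H) = √(2 × 26,670 × 196 / 6.03) ≈ 1316.73.
Average inventory = Q*/2 ≈ 1316.73 / 2 = 658.364.

Average inventory ≈ 658 boxes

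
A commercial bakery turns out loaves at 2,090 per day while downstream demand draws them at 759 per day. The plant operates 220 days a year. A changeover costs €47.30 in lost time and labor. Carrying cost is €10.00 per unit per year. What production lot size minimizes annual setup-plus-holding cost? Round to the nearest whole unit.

Annual demand D = 759 × 220 = 166,980.
Production build-up factor (1 − d/p) = 1 − 759/2,090 = 0.6368.
Q* = √(2DS / (H(1 − d/p))) = √(2 × 166,980 × 47.3 / (10 × 0.6368)).
= √(15,796,308 / 6.3684) ≈ 1574.932.

Q* ≈ 1,575 loaves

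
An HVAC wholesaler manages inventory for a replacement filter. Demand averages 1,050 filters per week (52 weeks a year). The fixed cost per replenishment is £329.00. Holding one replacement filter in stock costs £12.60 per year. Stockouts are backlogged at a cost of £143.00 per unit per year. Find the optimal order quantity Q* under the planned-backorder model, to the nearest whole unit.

Annual demand D = 1,050 × 52 = 54,600.
With planned backorders, Q* = √(2DS/H) · √((H+B)/B).
√(2DS/H) = √(2 × 54,600 × 329 / 12.6) = 1688.589.
√((H+B)/B) = √((12.6+143)/143) = 1.0431.
Q* ≈ 1761.411.

Q* ≈ 1,761 filters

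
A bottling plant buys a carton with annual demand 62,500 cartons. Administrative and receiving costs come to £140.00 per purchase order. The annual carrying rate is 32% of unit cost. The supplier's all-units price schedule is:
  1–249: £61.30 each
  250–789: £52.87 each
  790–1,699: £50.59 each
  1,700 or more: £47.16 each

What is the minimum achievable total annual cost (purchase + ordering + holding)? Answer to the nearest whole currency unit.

Holding cost per unit per year at price C is H = 0.32·C.
Evaluate total cost at each tier's feasible EOQ or, if the EOQ is below the tier, at the tier's minimum quantity.
Tier 1 (£61.30): EOQ = 944.5 exceeds tier's upper bound 249, so this tier is dominated.
Tier 2 (£52.87): EOQ = 1017.0 exceeds tier's upper bound 789, so this tier is dominated.
EOQ at £50.59 = 1039.7 (feasible in tier 3): TC = 62,500×£50.59 + (62,500/1039.7)×140 + (1039.7/2)×0.32×£50.59 = £3,178,706.64.
EOQ at £47.16 = 1076.9 < 1700, so use break Q=1700: TC = 62,500×£47.16 + (62,500/1700.0)×140 + (1700.0/2)×0.32×£47.16 = £2,965,474.58.
Lowest total cost among the candidates is at Q = 1700.0.

TC* ≈ £2,965,475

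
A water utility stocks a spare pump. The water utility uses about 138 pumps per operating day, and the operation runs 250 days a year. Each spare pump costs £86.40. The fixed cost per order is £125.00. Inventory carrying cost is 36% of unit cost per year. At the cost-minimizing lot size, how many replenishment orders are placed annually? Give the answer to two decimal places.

Annual demand D = 138 × 250 = 34,500.
Holding cost H = 0.36 × £86.40 = £31.1040 per unit per year.
Q* = √(2DS/H) = √(2 × 34,500 × 125 / 31.104) ≈ 526.59.
Orders per year = D / Q* = 34,500 / 526.59 ≈ 65.516.

N ≈ 65.52 orders per year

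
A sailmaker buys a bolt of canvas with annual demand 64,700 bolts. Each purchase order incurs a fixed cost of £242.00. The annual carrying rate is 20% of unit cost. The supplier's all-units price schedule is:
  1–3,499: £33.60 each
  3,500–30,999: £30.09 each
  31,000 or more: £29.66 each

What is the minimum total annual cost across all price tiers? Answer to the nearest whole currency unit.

TC* ≈ £1,961,828

Holding cost per unit per year at price C is H = 0.20·C.
Candidates are each tier's EOQ (if it falls in that tier) and each price-break quantity.
EOQ at £33.60 = 2158.7 (feasible in tier 1): TC = 64,700×£33.60 + (64,700/2158.7)×242 + (2158.7/2)×0.20×£33.60 = £2,188,426.39.
EOQ at £30.09 = 2281.1 < 3500, so use break Q=3500: TC = 64,700×£30.09 + (64,700/3500.0)×242 + (3500.0/2)×0.20×£30.09 = £1,961,828.04.
EOQ at £29.66 = 2297.6 < 31000, so use break Q=31000: TC = 64,700×£29.66 + (64,700/31000.0)×242 + (31000.0/2)×0.20×£29.66 = £2,011,453.08.
Lowest total cost among the candidates is at Q = 3500.0.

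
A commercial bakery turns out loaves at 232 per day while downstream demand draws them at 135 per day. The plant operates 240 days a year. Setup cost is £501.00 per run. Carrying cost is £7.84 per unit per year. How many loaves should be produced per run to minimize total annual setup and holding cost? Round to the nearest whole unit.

Q* ≈ 3,147 loaves

Annual demand D = 135 × 240 = 32,400.
Production build-up factor (1 − d/p) = 1 − 135/232 = 0.4181.
Q* = √(2DS / (H(1 − d/p))) = √(2 × 32,400 × 501 / (7.84 × 0.4181)).
= √(32,464,800 / 3.2779) ≈ 3147.070.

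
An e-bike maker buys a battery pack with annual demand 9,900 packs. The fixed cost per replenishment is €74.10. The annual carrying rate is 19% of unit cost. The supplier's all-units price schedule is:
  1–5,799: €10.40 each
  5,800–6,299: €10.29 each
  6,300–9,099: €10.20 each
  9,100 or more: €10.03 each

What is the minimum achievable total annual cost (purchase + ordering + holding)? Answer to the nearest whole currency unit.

Holding cost per unit per year at price C is H = 0.19·C.
Evaluate total cost at each tier's feasible EOQ or, if the EOQ is below the tier, at the tier's minimum quantity.
EOQ at €10.40 = 861.7 (feasible in tier 1): TC = 9,900×€10.40 + (9,900/861.7)×74.1 + (861.7/2)×0.19×€10.40 = €104,662.69.
EOQ at €10.29 = 866.3 < 5800, so use break Q=5800: TC = 9,900×€10.29 + (9,900/5800.0)×74.1 + (5800.0/2)×0.19×€10.29 = €107,667.27.
EOQ at €10.20 = 870.1 < 6300, so use break Q=6300: TC = 9,900×€10.20 + (9,900/6300.0)×74.1 + (6300.0/2)×0.19×€10.20 = €107,201.14.
EOQ at €10.03 = 877.4 < 9100, so use break Q=9100: TC = 9,900×€10.03 + (9,900/9100.0)×74.1 + (9100.0/2)×0.19×€10.03 = €108,048.55.
Lowest total cost among the candidates is at Q = 861.7.

TC* ≈ €104,663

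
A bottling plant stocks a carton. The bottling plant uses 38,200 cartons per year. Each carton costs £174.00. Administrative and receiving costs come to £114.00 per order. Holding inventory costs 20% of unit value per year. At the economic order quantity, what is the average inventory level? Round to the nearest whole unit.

Holding cost H = 0.20 × £174.00 = £34.8000 per unit per year.
Q* = √(2DS/H) = √(2 × 38,200 × 114 / 34.8) ≈ 500.28.
Average inventory = Q*/2 ≈ 500.28 / 2 = 250.138.

Average inventory ≈ 250 cartons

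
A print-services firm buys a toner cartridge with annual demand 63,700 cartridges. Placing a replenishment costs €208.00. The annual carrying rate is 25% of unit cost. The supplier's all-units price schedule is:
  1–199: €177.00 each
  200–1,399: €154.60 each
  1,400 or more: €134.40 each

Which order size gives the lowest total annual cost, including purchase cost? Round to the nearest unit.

Holding cost per unit per year at price C is H = 0.25·C.
Candidates are each tier's EOQ (if it falls in that tier) and each price-break quantity.
Tier 1 (€177.00): EOQ = 773.9 exceeds tier's upper bound 199, so this tier is dominated.
EOQ at €154.60 = 828.0 (feasible in tier 2): TC = 63,700×€154.60 + (63,700/828.0)×208 + (828.0/2)×0.25×€154.60 = €9,880,023.03.
EOQ at €134.40 = 888.1 < 1400, so use break Q=1400: TC = 63,700×€134.40 + (63,700/1400.0)×208 + (1400.0/2)×0.25×€134.40 = €8,594,264.00.
Lowest total cost is €8,594,264.00 at Q = 1400.0.

Q* ≈ 1,400 cartridges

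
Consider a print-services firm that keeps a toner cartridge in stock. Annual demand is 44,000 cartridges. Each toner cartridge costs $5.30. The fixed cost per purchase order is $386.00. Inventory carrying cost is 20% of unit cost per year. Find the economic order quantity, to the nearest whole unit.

Holding cost H = 0.20 × $5.30 = $1.0600 per unit per year.
EOQ = √(2DS / H) = √(2 × 44,000 × 386 / 1.06).
= √(33,968,000 / 1.06) = √32,045,283.0189 ≈ 5660.855.

Q* ≈ 5,661 cartridges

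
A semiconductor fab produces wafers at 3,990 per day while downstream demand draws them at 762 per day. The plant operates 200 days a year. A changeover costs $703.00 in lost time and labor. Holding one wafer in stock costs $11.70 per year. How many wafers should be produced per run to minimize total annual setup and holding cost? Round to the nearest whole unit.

Annual demand D = 762 × 200 = 152,400.
Production build-up factor (1 − d/p) = 1 − 762/3,990 = 0.8090.
Q* = √(2DS / (H(1 − d/p))) = √(2 × 152,400 × 703 / (11.7 × 0.8090)).
= √(214,274,400 / 9.4656) ≈ 4757.863.

Q* ≈ 4,758 wafers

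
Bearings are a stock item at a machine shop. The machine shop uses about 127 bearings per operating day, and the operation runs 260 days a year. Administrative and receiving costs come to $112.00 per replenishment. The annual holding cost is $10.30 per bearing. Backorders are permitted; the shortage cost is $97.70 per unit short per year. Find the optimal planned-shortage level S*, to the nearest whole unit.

S* ≈ 85 bearings

Annual demand D = 127 × 260 = 33,020.
With planned backorders, Q* = √(2DS/H) · √((H+B)/B).
√(2DS/H) = √(2 × 33,020 × 112 / 10.3) = 847.411.
√((H+B)/B) = √((10.3+97.7)/97.7) = 1.0514.
Q* ≈ 890.961.
S* = Q* · H/(H+B) = 890.961 × 10.3/108 ≈ 84.971.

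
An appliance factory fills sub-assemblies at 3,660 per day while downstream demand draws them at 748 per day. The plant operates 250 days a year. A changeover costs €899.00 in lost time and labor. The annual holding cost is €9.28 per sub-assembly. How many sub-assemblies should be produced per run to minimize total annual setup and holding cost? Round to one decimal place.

Annual demand D = 748 × 250 = 187,000.
Production build-up factor (1 − d/p) = 1 − 748/3,660 = 0.7956.
Q* = √(2DS / (H(1 − d/p))) = √(2 × 187,000 × 899 / (9.28 × 0.7956)).
= √(336,226,000 / 7.3834) ≈ 6748.178.

Q* ≈ 6,748.2 sub-assemblies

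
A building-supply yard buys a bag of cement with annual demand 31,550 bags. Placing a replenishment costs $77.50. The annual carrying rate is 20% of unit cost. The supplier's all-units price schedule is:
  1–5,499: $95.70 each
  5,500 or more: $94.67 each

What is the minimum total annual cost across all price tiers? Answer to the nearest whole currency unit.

Holding cost per unit per year at price C is H = 0.20·C.
Candidates are each tier's EOQ (if it falls in that tier) and each price-break quantity.
EOQ at $95.70 = 505.5 (feasible in tier 1): TC = 31,550×$95.70 + (31,550/505.5)×77.5 + (505.5/2)×0.20×$95.70 = $3,029,009.68.
EOQ at $94.67 = 508.2 < 5500, so use break Q=5500: TC = 31,550×$94.67 + (31,550/5500.0)×77.5 + (5500.0/2)×0.20×$94.67 = $3,039,351.57.
Lowest total cost among the candidates is at Q = 505.5.

TC* ≈ $3,029,010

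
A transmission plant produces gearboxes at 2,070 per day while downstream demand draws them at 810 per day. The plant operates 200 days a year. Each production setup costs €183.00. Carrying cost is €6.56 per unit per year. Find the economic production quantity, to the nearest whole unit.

Q* ≈ 3,853 gearboxes

Annual demand D = 810 × 200 = 162,000.
Production build-up factor (1 − d/p) = 1 − 810/2,070 = 0.6087.
Q* = √(2DS / (H(1 − d/p))) = √(2 × 162,000 × 183 / (6.56 × 0.6087)).
= √(59,292,000 / 3.993) ≈ 3853.417.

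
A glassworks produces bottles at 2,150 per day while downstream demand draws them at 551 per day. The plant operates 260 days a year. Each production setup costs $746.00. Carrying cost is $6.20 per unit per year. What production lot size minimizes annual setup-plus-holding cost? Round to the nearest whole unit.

Q* ≈ 6,808 bottles

Annual demand D = 551 × 260 = 143,260.
Production build-up factor (1 − d/p) = 1 − 551/2,150 = 0.7437.
Q* = √(2DS / (H(1 − d/p))) = √(2 × 143,260 × 746 / (6.2 × 0.7437)).
= √(213,743,920 / 4.6111) ≈ 6808.415.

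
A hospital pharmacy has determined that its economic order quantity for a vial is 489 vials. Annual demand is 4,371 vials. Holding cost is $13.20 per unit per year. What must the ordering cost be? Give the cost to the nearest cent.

S ≈ $361.06

Invert the EOQ relation Q*² = 2DS/H.
From Q* = √(2DS/H): S = Q*²H / (2D) = 489² × 13.2 / (2 × 4,371) = 361.0612.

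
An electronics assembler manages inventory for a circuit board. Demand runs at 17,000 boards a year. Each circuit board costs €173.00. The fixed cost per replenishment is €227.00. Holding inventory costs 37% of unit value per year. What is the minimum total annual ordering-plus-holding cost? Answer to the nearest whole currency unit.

Holding cost H = 0.37 × €173.00 = €64.0100 per unit per year.
EOQ = √(2DS/H) = √(2 × 17,000 × 227 / 64.01) ≈ 347.24.
At the optimum the two cost components are equal, so total cost = 2·(Q*/2)H = Q*·H.
Minimum total = √(2DSH) = √(2 × 17,000 × 227 × 64.01) ≈ 22226.767.

TC* ≈ €22,227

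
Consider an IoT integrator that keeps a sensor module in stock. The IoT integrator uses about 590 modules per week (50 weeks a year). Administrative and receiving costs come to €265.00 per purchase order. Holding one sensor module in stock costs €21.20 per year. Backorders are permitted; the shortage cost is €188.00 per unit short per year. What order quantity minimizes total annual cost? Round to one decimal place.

Annual demand D = 590 × 50 = 29,500.
With planned backorders, Q* = √(2DS/H) · √((H+B)/B).
√(2DS/H) = √(2 × 29,500 × 265 / 21.2) = 858.778.
√((H+B)/B) = √((21.2+188)/188) = 1.0549.
Q* ≈ 905.906.

Q* ≈ 905.9 modules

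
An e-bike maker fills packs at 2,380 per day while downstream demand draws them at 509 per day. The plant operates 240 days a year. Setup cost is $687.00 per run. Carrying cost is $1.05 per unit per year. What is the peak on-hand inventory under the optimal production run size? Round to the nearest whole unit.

I_max ≈ 11,210 packs

Annual demand D = 509 × 240 = 122,160.
Production build-up factor (1 − d/p) = 1 − 509/2,380 = 0.7861.
Q* = √(2DS / (H(1 − d/p))) = √(2 × 122,160 × 687 / (1.05 × 0.7861)).
= √(167,847,840 / 0.8254) ≈ 14259.845.
Maximum inventory = Q*(1 − d/p) = 14259.845 × 0.7861 ≈ 11210.156.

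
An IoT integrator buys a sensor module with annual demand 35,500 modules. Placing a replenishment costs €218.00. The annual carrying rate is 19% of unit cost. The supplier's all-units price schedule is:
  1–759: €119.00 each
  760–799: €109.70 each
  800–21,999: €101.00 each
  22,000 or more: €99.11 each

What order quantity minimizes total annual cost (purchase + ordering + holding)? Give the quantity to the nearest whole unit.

Holding cost per unit per year at price C is H = 0.19·C.
Evaluate total cost at each tier's feasible EOQ or, if the EOQ is below the tier, at the tier's minimum quantity.
Tier 1 (€119.00): EOQ = 827.4 exceeds tier's upper bound 759, so this tier is dominated.
Tier 2 (€109.70): EOQ = 861.7 exceeds tier's upper bound 799, so this tier is dominated.
EOQ at €101.00 = 898.1 (feasible in tier 3): TC = 35,500×€101.00 + (35,500/898.1)×218 + (898.1/2)×0.19×€101.00 = €3,602,734.35.
EOQ at €99.11 = 906.6 < 22000, so use break Q=22000: TC = 35,500×€99.11 + (35,500/22000.0)×218 + (22000.0/2)×0.19×€99.11 = €3,725,896.67.
Lowest total cost is €3,602,734.35 at Q = 898.1.

Q* ≈ 898 modules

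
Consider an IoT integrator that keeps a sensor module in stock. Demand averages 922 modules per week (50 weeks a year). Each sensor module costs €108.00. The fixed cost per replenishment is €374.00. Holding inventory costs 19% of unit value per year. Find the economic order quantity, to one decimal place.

Q* ≈ 1,296.3 modules

Annual demand D = 922 × 50 = 46,100.
Holding cost H = 0.19 × €108.00 = €20.5200 per unit per year.
EOQ = √(2DS / H) = √(2 × 46,100 × 374 / 20.52).
= √(34,482,800 / 20.52) = √1,680,448.3431 ≈ 1296.321.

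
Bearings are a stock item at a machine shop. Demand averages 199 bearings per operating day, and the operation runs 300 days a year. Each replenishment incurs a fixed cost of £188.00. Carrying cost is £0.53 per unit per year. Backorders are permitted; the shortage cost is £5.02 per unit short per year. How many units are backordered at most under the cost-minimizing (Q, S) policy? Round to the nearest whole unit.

S* ≈ 653 bearings

Annual demand D = 199 × 300 = 59,700.
With planned backorders, Q* = √(2DS/H) · √((H+B)/B).
√(2DS/H) = √(2 × 59,700 × 188 / 0.53) = 6507.934.
√((H+B)/B) = √((0.53+5.02)/5.02) = 1.0515.
Q* ≈ 6842.862.
S* = Q* · H/(H+B) = 6842.862 × 0.53/5.55 ≈ 653.463.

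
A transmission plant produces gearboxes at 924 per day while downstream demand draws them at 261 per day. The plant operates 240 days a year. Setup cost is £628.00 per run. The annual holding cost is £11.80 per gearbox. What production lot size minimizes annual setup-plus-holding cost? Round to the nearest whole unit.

Q* ≈ 3,048 gearboxes

Annual demand D = 261 × 240 = 62,640.
Production build-up factor (1 − d/p) = 1 − 261/924 = 0.7175.
Q* = √(2DS / (H(1 − d/p))) = √(2 × 62,640 × 628 / (11.8 × 0.7175)).
= √(78,675,840 / 8.4669) ≈ 3048.308.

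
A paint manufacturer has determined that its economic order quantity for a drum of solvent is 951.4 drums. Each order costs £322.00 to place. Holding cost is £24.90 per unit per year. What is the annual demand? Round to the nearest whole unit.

D ≈ 34,998 drums per year

Invert the EOQ relation Q*² = 2DS/H.
From Q* = √(2DS/H): D = Q*²H / (2S) = 951.4² × 24.9 / (2 × 322) = 34997.722.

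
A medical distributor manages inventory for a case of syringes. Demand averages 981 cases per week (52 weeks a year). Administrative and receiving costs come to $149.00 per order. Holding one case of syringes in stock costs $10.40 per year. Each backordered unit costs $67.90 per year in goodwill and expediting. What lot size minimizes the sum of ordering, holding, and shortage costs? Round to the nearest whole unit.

Annual demand D = 981 × 52 = 51,012.
With planned backorders, Q* = √(2DS/H) · √((H+B)/B).
√(2DS/H) = √(2 × 51,012 × 149 / 10.4) = 1209.004.
√((H+B)/B) = √((10.4+67.9)/67.9) = 1.0739.
Q* ≈ 1298.296.

Q* ≈ 1,298 cases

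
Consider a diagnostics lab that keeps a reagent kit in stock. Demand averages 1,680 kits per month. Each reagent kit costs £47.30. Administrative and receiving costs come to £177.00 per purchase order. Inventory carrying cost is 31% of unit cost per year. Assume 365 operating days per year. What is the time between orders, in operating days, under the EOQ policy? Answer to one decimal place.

T ≈ 12.6 days

Annual demand D = 1,680 × 12 = 20,160.
Holding cost H = 0.31 × £47.30 = £14.6630 per unit per year.
The optimal lot size = √(2DS/H) = √(2 × 20,160 × 177 / 14.663) ≈ 697.65.
Cycle time = Q*/D × 365 = 697.65 / 20,160 × 365 ≈ 12.631 days.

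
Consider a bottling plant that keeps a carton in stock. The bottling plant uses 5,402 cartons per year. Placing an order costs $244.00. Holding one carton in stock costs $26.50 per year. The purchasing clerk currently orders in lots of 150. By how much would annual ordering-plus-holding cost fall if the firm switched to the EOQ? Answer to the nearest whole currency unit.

EOQ = √(2DS/H) = √(2 × 5,402 × 244 / 26.5) ≈ 315.40.
Cost at Q* = (D/Q*)S + (Q*/2)H = √(2DSH) ≈ $8,358.15.
Cost at Q = 150: (5,402/150)×244 + (150/2)×26.5 = $8,787.25 + $1,987.50 = $10,774.75.
Excess = $10,774.75 − $8,358.15 = $2,416.60.

Extra cost ≈ $2,417 per year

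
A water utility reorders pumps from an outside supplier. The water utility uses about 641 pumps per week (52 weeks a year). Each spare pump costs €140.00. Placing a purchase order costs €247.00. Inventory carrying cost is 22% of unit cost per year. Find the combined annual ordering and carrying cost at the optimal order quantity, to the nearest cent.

TC* ≈ €22,520.06

Annual demand D = 641 × 52 = 33,332.
Holding cost H = 0.22 × €140.00 = €30.8000 per unit per year.
Q* = √(2DS/H) = √(2 × 33,332 × 247 / 30.8) ≈ 731.17.
At the optimum the two cost components are equal, so total cost = 2·(Q*/2)H = Q*·H.
Minimum total = √(2DSH) = √(2 × 33,332 × 247 × 30.8) ≈ 22520.059.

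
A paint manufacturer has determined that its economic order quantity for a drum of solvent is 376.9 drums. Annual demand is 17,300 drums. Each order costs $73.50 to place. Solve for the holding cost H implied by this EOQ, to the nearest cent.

Invert the EOQ relation Q*² = 2DS/H.
From Q* = √(2DS/H): H = 2DS / Q*² = 2 × 17,300 × 73.5 / 376.9² = 17.9024.

H ≈ $17.90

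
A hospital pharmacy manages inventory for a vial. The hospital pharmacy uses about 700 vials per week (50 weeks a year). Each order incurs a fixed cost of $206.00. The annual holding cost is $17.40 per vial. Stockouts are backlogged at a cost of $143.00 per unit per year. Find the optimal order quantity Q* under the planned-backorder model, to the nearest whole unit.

Annual demand D = 700 × 50 = 35,000.
With planned backorders, Q* = √(2DS/H) · √((H+B)/B).
√(2DS/H) = √(2 × 35,000 × 206 / 17.4) = 910.349.
√((H+B)/B) = √((17.4+143)/143) = 1.0591.
Q* ≈ 964.145.

Q* ≈ 964 vials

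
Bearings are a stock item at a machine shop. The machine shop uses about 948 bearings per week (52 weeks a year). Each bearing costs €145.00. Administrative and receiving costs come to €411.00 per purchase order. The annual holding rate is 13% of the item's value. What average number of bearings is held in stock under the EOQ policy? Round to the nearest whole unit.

Annual demand D = 948 × 52 = 49,296.
Holding cost H = 0.13 × €145.00 = €18.8500 per unit per year.
Q* = √(2DS/H) = √(2 × 49,296 × 411 / 18.85) ≈ 1466.18.
Average inventory = Q*/2 ≈ 1466.18 / 2 = 733.088.

Average inventory ≈ 733 bearings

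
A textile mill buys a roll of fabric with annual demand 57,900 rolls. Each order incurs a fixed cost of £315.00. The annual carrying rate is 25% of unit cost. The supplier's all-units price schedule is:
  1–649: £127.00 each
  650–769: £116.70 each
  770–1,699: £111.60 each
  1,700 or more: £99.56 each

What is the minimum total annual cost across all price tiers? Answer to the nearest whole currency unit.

Holding cost per unit per year at price C is H = 0.25·C.
Candidates are each tier's EOQ (if it falls in that tier) and each price-break quantity.
Tier 1 (£127.00): EOQ = 1071.9 exceeds tier's upper bound 649, so this tier is dominated.
Tier 2 (£116.70): EOQ = 1118.2 exceeds tier's upper bound 769, so this tier is dominated.
EOQ at £111.60 = 1143.4 (feasible in tier 3): TC = 57,900×£111.60 + (57,900/1143.4)×315 + (1143.4/2)×0.25×£111.60 = £6,493,541.54.
EOQ at £99.56 = 1210.6 < 1700, so use break Q=1700: TC = 57,900×£99.56 + (57,900/1700.0)×315 + (1700.0/2)×0.25×£99.56 = £5,796,409.03.
Lowest total cost among the candidates is at Q = 1700.0.

TC* ≈ £5,796,409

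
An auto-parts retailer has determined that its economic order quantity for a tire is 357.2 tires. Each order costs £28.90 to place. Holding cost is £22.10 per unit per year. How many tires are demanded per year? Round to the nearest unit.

D ≈ 48,785 tires per year

Squaring Q* = √(2DS/H) gives Q*² = 2DS/H.
From Q* = √(2DS/H): D = Q*²H / (2S) = 357.2² × 22.1 / (2 × 28.9) = 48785.115.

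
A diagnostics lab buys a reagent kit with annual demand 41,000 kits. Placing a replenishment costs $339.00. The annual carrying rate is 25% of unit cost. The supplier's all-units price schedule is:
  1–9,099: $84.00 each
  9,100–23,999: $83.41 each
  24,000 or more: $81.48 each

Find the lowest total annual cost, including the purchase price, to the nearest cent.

TC* ≈ $3,468,161.08

Holding cost per unit per year at price C is H = 0.25·C.
Evaluate total cost at each tier's feasible EOQ or, if the EOQ is below the tier, at the tier's minimum quantity.
EOQ at $84.00 = 1150.5 (feasible in tier 1): TC = 41,000×$84.00 + (41,000/1150.5)×339 + (1150.5/2)×0.25×$84.00 = $3,468,161.08.
EOQ at $83.41 = 1154.6 < 9100, so use break Q=9100: TC = 41,000×$83.41 + (41,000/9100.0)×339 + (9100.0/2)×0.25×$83.41 = $3,516,216.24.
EOQ at $81.48 = 1168.2 < 24000, so use break Q=24000: TC = 41,000×$81.48 + (41,000/24000.0)×339 + (24000.0/2)×0.25×$81.48 = $3,585,699.12.
Lowest total cost among the candidates is at Q = 1150.5.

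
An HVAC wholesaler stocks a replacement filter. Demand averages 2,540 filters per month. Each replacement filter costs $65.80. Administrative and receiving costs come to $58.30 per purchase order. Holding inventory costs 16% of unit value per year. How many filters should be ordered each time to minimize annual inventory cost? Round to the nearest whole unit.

Q* ≈ 581 filters

Annual demand D = 2,540 × 12 = 30,480.
Holding cost H = 0.16 × $65.80 = $10.5280 per unit per year.
EOQ = √(2DS / H) = √(2 × 30,480 × 58.3 / 10.528).
= √(3,553,968 / 10.528) = √337,572.9483 ≈ 581.010.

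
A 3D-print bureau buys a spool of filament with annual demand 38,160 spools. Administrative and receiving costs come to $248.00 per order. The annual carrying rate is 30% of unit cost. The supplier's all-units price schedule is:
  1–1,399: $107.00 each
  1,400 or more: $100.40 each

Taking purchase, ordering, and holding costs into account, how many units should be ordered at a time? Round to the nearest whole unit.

Holding cost per unit per year at price C is H = 0.30·C.
Evaluate total cost at each tier's feasible EOQ or, if the EOQ is below the tier, at the tier's minimum quantity.
EOQ at $107.00 = 767.9 (feasible in tier 1): TC = 38,160×$107.00 + (38,160/767.9)×248 + (767.9/2)×0.30×$107.00 = $4,107,768.90.
EOQ at $100.40 = 792.7 < 1400, so use break Q=1400: TC = 38,160×$100.40 + (38,160/1400.0)×248 + (1400.0/2)×0.30×$100.40 = $3,859,107.77.
Lowest total cost is $3,859,107.77 at Q = 1400.0.

Q* ≈ 1,400 spools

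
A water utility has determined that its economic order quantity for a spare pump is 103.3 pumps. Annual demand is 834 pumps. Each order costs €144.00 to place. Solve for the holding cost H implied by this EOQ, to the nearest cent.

Squaring Q* = √(2DS/H) gives Q*² = 2DS/H.
From Q* = √(2DS/H): H = 2DS / Q*² = 2 × 834 × 144 / 103.3² = 22.5091.

H ≈ €22.51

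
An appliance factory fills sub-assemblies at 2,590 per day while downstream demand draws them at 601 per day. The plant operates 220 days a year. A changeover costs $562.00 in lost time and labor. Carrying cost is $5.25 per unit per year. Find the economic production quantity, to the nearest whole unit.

Annual demand D = 601 × 220 = 132,220.
Production build-up factor (1 − d/p) = 1 − 601/2,590 = 0.7680.
Q* = √(2DS / (H(1 − d/p))) = √(2 × 132,220 × 562 / (5.25 × 0.7680)).
= √(148,615,280 / 4.0318) ≈ 6071.340.

Q* ≈ 6,071 sub-assemblies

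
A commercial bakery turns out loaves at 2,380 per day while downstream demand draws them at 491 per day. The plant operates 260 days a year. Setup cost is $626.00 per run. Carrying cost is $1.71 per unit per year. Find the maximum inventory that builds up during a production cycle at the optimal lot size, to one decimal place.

I_max ≈ 8,613.1 loaves

Annual demand D = 491 × 260 = 127,660.
Production build-up factor (1 − d/p) = 1 − 491/2,380 = 0.7937.
Q* = √(2DS / (H(1 − d/p))) = √(2 × 127,660 × 626 / (1.71 × 0.7937)).
= √(159,830,320 / 1.3572) ≈ 10851.856.
Maximum inventory = Q*(1 − d/p) = 10851.856 × 0.7937 ≈ 8613.091.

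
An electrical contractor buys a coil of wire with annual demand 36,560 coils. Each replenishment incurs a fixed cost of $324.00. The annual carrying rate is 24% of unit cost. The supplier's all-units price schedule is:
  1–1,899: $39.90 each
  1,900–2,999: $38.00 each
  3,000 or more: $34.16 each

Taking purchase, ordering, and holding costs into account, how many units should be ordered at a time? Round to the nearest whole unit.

Holding cost per unit per year at price C is H = 0.24·C.
For each price level, check whether its EOQ is feasible; otherwise the best quantity at that price is the breakpoint.
EOQ at $39.90 = 1572.9 (feasible in tier 1): TC = 36,560×$39.90 + (36,560/1572.9)×324 + (1572.9/2)×0.24×$39.90 = $1,473,806.00.
EOQ at $38.00 = 1611.7 < 1900, so use break Q=1900: TC = 36,560×$38.00 + (36,560/1900.0)×324 + (1900.0/2)×0.24×$38.00 = $1,404,178.44.
EOQ at $34.16 = 1699.9 < 3000, so use break Q=3000: TC = 36,560×$34.16 + (36,560/3000.0)×324 + (3000.0/2)×0.24×$34.16 = $1,265,135.68.
Lowest total cost is $1,265,135.68 at Q = 3000.0.

Q* ≈ 3,000 coils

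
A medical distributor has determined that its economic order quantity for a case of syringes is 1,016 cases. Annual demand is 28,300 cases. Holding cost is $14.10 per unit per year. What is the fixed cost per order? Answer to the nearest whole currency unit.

S ≈ $257

Invert the EOQ relation Q*² = 2DS/H.
From Q* = √(2DS/H): S = Q*²H / (2D) = 1,016² × 14.1 / (2 × 28,300) = 257.1521.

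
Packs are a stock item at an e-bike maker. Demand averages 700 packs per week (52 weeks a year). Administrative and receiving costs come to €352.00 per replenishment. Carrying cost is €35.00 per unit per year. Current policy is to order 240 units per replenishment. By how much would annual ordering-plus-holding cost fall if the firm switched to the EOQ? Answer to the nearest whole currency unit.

Extra cost ≈ €27,638 per year

Annual demand D = 700 × 52 = 36,400.
EOQ = √(2DS/H) = √(2 × 36,400 × 352 / 35) ≈ 855.66.
Cost at Q* = (D/Q*)S + (Q*/2)H = √(2DSH) ≈ €29,948.22.
Cost at Q = 240: (36,400/240)×352 + (240/2)×35 = €53,386.67 + €4,200.00 = €57,586.67.
Excess = €57,586.67 − €29,948.22 = €27,638.44.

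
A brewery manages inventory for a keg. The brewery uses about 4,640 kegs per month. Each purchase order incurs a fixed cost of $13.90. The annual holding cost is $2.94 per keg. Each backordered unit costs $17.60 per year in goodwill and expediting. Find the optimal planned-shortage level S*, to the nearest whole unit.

Annual demand D = 4,640 × 12 = 55,680.
With planned backorders, Q* = √(2DS/H) · √((H+B)/B).
√(2DS/H) = √(2 × 55,680 × 13.9 / 2.94) = 725.602.
√((H+B)/B) = √((2.94+17.6)/17.6) = 1.0803.
Q* ≈ 783.867.
S* = Q* · H/(H+B) = 783.867 × 2.94/20.54 ≈ 112.199.

S* ≈ 112 kegs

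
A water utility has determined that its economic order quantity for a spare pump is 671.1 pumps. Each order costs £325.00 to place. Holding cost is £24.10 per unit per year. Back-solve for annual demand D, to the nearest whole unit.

Squaring Q* = √(2DS/H) gives Q*² = 2DS/H.
From Q* = √(2DS/H): D = Q*²H / (2S) = 671.1² × 24.1 / (2 × 325) = 16698.527.

D ≈ 16,699 pumps per year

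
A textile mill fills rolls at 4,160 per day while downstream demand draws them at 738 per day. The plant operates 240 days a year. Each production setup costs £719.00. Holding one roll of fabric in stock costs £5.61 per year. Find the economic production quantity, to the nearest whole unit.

Q* ≈ 7,429 rolls

Annual demand D = 738 × 240 = 177,120.
Production build-up factor (1 − d/p) = 1 − 738/4,160 = 0.8226.
Q* = √(2DS / (H(1 − d/p))) = √(2 × 177,120 × 719 / (5.61 × 0.8226)).
= √(254,698,560 / 4.6148) ≈ 7429.139.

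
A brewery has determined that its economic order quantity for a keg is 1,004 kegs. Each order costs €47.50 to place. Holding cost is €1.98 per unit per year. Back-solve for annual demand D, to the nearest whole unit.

D ≈ 21,009 kegs per year

Squaring Q* = √(2DS/H) gives Q*² = 2DS/H.
From Q* = √(2DS/H): D = Q*²H / (2S) = 1,004² × 1.98 / (2 × 47.5) = 21009.176.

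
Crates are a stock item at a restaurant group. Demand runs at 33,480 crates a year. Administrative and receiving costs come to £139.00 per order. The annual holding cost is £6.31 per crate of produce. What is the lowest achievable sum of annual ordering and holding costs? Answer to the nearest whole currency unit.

The optimal lot size = √(2DS/H) = √(2 × 33,480 × 139 / 6.31) ≈ 1214.51.
At the optimum the two cost components are equal, so total cost = 2·(Q*/2)H = Q*·H.
Minimum total = √(2DSH) = √(2 × 33,480 × 139 × 6.31) ≈ 7663.547.

TC* ≈ £7,664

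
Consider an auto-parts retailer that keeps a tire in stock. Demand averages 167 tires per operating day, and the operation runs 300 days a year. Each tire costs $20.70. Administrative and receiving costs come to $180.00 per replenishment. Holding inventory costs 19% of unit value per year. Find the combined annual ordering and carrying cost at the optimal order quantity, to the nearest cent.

TC* ≈ $8,422.33

Annual demand D = 167 × 300 = 50,100.
Holding cost H = 0.19 × $20.70 = $3.9330 per unit per year.
EOQ = √(2DS/H) = √(2 × 50,100 × 180 / 3.933) ≈ 2141.45.
At the optimum the two cost components are equal, so total cost = 2·(Q*/2)H = Q*·H.
Minimum total = √(2DSH) = √(2 × 50,100 × 180 × 3.933) ≈ 8422.327.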